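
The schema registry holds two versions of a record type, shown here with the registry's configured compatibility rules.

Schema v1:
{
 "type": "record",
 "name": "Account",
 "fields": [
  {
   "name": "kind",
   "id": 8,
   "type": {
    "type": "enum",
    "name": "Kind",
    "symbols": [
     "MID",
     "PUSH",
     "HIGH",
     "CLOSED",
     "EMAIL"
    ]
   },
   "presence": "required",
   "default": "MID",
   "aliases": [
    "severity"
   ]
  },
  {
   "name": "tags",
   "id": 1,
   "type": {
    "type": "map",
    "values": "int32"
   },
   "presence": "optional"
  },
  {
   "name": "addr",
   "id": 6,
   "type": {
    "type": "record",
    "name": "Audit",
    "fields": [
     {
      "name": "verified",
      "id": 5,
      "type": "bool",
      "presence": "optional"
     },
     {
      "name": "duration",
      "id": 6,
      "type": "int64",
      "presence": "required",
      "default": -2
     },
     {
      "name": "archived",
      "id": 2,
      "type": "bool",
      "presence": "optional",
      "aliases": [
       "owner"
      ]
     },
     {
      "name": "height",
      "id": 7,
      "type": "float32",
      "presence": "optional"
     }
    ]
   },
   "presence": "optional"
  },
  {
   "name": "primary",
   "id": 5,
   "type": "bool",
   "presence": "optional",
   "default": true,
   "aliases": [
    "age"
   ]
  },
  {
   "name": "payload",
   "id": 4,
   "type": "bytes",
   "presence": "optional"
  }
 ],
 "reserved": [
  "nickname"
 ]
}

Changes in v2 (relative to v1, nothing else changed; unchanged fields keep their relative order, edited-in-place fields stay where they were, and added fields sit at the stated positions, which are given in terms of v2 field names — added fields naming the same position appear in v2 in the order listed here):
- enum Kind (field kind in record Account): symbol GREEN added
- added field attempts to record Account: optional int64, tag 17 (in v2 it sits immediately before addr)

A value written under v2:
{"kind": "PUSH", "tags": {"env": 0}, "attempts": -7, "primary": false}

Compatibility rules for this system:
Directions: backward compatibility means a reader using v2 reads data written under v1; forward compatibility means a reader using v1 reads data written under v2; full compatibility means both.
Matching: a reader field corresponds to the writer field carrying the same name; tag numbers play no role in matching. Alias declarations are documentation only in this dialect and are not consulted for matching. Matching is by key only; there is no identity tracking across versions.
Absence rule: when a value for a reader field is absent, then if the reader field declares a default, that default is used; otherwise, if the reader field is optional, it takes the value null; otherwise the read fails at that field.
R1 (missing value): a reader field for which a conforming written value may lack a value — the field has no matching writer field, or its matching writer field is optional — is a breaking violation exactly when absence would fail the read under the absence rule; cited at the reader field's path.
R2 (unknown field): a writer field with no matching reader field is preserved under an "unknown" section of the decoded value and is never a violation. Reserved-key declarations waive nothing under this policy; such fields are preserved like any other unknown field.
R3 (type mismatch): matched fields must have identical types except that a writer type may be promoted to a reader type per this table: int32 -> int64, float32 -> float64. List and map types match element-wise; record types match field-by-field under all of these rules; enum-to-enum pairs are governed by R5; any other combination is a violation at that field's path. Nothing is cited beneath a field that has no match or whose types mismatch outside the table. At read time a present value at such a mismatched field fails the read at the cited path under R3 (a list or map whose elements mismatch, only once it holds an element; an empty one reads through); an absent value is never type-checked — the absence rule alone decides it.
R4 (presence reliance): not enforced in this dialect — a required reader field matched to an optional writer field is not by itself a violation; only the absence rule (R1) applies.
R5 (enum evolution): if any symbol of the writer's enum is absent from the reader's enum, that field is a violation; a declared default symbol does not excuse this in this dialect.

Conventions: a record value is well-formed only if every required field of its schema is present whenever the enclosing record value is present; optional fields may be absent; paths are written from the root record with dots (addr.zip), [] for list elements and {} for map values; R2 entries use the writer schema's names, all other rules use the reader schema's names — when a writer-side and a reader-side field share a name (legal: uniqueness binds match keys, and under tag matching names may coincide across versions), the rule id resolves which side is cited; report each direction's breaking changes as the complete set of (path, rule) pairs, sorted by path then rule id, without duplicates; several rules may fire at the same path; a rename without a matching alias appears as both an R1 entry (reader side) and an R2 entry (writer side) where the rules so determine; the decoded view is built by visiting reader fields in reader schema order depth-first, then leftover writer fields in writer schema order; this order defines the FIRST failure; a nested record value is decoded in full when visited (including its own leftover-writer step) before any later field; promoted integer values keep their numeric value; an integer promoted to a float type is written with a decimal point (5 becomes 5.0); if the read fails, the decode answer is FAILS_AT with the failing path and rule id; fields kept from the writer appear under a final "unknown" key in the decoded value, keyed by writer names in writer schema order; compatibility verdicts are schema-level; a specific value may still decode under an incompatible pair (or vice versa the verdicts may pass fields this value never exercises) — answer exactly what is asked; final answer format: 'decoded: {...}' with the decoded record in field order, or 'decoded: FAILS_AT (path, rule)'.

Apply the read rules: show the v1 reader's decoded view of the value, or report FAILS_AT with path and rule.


the writer's type comes first in each Account pair
decode walk for Account under reader schema v1:
  kind := "PUSH"
  tags := {"env": 0}
  addr := null (absent, optional -> null)
  primary := false
  payload := null (absent, optional -> null)
  writer attempts: kept under "unknown"
  => decoded: {"kind": "PUSH", "tags": {"env": 0}, "addr": null, "primary": false, "payload": null, "unknown": {"attempts": -7}}
checking off the Account differences that do not matter here:
  enum Kind (field kind in record Account): symbol GREEN added -> matters for Account compatibility verdicts, not for this value's decode

decoded: {"kind": "PUSH", "tags": {"env": 0}, "addr": null, "primary": false, "payload": null, "unknown": {"attempts": -7}}


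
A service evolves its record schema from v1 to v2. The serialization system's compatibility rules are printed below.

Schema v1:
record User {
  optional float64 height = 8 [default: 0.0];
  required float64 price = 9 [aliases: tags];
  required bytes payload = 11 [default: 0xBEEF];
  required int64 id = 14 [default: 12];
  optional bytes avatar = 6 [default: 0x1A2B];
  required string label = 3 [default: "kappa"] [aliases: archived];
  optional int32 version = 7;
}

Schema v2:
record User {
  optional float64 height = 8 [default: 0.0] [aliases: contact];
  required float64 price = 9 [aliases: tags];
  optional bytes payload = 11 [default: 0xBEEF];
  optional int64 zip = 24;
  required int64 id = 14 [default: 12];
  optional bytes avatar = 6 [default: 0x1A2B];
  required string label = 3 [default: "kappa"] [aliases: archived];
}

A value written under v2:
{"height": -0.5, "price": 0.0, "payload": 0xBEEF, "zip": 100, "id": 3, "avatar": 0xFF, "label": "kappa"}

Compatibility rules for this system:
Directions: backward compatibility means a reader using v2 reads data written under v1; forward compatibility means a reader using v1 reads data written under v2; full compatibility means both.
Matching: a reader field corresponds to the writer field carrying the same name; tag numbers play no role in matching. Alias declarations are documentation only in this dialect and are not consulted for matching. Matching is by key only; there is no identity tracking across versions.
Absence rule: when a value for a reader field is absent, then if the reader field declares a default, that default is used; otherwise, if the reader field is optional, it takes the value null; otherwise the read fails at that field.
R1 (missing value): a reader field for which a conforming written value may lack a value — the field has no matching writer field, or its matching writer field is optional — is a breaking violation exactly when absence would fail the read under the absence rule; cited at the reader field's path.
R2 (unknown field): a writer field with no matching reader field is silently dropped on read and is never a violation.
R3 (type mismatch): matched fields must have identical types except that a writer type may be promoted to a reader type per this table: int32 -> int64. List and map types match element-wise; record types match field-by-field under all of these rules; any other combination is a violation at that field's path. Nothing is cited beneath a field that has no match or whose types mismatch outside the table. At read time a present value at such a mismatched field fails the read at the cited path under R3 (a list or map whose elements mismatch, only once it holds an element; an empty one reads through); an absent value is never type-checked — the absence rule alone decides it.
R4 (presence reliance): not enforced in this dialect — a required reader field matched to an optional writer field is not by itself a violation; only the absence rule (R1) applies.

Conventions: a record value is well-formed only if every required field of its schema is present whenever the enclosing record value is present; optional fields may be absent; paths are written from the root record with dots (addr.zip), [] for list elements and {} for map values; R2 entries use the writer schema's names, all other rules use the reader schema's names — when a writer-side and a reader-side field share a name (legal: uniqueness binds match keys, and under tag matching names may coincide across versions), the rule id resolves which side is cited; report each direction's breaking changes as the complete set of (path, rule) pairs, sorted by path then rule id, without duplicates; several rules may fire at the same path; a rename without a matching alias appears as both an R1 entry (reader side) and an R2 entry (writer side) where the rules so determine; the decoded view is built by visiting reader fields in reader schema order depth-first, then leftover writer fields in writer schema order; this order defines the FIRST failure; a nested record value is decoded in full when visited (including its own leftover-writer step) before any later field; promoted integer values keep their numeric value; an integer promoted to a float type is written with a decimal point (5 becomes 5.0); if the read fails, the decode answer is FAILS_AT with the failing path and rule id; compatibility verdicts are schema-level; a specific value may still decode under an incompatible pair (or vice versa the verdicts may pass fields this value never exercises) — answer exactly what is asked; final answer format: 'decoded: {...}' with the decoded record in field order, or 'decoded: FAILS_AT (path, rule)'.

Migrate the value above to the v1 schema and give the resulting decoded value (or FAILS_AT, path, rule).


decoded: {"height": -0.5, "price": 0.0, "payload": 0xBEEF, "id": 3, "avatar": 0xFF, "label": "kappa", "version": null}

each type pair in User: writer, then reader
decode (reader v1):
  height := -0.5
  price := 0.0
  payload := 0xBEEF
  id := 3
  avatar := 0xFF
  label := "kappa"
  version := null (absent, optional -> null)
  writer zip: unknown -> dropped
  => decoded: {"height": -0.5, "price": 0.0, "payload": 0xBEEF, "id": 3, "avatar": 0xFF, "label": "kappa", "version": null}
diffs on User not affecting the asked answer:
  field payload in record User: required changed to optional -> fires no rule on User under this dialect and leaves the result unchanged
  added field zip to record User: optional int64, tag 24 (in v2 it sits immediately before id) -> fires no rule on User under this dialect and leaves the result unchanged
  removed field version from record User -> fires no rule on User under this dialect and leaves the result unchanged


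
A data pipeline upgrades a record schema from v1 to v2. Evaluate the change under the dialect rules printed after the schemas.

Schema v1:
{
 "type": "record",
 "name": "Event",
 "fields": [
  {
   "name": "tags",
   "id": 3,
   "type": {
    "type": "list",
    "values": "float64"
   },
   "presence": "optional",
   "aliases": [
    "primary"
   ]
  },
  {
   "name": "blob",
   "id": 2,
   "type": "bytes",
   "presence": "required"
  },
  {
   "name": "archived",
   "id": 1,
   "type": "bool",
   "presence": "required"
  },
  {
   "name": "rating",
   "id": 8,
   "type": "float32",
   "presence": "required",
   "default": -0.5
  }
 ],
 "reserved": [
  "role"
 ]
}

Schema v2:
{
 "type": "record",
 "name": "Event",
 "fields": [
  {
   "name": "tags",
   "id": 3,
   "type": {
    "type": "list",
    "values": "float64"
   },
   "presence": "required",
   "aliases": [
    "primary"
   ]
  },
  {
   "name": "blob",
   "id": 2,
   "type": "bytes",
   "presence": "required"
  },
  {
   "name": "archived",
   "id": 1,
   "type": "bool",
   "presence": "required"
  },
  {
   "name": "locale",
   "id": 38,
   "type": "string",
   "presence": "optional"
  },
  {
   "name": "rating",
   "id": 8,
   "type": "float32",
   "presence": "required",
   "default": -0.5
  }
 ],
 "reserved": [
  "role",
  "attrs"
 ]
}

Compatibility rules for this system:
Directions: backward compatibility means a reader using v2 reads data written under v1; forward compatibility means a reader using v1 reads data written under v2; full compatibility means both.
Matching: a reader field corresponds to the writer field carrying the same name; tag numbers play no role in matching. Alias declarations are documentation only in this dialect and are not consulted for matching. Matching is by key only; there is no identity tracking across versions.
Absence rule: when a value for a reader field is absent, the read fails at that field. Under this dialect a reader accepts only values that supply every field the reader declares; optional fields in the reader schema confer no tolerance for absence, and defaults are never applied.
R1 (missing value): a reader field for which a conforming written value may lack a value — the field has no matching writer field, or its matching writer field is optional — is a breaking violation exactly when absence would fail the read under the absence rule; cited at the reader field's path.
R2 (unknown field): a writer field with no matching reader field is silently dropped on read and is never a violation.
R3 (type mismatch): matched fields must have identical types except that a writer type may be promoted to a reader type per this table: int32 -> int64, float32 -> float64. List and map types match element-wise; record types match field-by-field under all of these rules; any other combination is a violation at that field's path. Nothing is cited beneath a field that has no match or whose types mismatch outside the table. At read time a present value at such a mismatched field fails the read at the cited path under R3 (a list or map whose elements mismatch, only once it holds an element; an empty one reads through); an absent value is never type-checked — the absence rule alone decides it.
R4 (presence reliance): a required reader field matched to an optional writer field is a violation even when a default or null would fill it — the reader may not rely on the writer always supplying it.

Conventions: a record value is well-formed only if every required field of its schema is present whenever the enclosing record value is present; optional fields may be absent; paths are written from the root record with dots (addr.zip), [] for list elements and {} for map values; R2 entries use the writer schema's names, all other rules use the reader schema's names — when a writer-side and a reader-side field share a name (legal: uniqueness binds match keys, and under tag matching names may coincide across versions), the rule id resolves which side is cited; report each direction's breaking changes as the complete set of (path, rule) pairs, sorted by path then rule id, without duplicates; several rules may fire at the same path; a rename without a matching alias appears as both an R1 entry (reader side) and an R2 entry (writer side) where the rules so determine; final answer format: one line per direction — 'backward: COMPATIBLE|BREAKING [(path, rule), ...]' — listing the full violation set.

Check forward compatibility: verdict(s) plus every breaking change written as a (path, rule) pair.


the writer's type comes first in each Event pair
forward on Event — v1 reading data written by v2:
  tags <- tags (list<float64> -> list<float64>, writer required)
  blob <- blob (bytes -> bytes, writer required)
  archived <- archived (bool -> bool, writer required)
  rating <- rating (float32 -> float32, writer required)
  writer field locale has no reader counterpart
  => forward verdict for Event: COMPATIBLE, no violations
the other Event changes do not affect what is asked:
  added field locale to record Event: optional string, tag 38 (in v2 it sits immediately before rating) -> matters only for Event's backward compatibility — outside the asked direction

forward: COMPATIBLE []


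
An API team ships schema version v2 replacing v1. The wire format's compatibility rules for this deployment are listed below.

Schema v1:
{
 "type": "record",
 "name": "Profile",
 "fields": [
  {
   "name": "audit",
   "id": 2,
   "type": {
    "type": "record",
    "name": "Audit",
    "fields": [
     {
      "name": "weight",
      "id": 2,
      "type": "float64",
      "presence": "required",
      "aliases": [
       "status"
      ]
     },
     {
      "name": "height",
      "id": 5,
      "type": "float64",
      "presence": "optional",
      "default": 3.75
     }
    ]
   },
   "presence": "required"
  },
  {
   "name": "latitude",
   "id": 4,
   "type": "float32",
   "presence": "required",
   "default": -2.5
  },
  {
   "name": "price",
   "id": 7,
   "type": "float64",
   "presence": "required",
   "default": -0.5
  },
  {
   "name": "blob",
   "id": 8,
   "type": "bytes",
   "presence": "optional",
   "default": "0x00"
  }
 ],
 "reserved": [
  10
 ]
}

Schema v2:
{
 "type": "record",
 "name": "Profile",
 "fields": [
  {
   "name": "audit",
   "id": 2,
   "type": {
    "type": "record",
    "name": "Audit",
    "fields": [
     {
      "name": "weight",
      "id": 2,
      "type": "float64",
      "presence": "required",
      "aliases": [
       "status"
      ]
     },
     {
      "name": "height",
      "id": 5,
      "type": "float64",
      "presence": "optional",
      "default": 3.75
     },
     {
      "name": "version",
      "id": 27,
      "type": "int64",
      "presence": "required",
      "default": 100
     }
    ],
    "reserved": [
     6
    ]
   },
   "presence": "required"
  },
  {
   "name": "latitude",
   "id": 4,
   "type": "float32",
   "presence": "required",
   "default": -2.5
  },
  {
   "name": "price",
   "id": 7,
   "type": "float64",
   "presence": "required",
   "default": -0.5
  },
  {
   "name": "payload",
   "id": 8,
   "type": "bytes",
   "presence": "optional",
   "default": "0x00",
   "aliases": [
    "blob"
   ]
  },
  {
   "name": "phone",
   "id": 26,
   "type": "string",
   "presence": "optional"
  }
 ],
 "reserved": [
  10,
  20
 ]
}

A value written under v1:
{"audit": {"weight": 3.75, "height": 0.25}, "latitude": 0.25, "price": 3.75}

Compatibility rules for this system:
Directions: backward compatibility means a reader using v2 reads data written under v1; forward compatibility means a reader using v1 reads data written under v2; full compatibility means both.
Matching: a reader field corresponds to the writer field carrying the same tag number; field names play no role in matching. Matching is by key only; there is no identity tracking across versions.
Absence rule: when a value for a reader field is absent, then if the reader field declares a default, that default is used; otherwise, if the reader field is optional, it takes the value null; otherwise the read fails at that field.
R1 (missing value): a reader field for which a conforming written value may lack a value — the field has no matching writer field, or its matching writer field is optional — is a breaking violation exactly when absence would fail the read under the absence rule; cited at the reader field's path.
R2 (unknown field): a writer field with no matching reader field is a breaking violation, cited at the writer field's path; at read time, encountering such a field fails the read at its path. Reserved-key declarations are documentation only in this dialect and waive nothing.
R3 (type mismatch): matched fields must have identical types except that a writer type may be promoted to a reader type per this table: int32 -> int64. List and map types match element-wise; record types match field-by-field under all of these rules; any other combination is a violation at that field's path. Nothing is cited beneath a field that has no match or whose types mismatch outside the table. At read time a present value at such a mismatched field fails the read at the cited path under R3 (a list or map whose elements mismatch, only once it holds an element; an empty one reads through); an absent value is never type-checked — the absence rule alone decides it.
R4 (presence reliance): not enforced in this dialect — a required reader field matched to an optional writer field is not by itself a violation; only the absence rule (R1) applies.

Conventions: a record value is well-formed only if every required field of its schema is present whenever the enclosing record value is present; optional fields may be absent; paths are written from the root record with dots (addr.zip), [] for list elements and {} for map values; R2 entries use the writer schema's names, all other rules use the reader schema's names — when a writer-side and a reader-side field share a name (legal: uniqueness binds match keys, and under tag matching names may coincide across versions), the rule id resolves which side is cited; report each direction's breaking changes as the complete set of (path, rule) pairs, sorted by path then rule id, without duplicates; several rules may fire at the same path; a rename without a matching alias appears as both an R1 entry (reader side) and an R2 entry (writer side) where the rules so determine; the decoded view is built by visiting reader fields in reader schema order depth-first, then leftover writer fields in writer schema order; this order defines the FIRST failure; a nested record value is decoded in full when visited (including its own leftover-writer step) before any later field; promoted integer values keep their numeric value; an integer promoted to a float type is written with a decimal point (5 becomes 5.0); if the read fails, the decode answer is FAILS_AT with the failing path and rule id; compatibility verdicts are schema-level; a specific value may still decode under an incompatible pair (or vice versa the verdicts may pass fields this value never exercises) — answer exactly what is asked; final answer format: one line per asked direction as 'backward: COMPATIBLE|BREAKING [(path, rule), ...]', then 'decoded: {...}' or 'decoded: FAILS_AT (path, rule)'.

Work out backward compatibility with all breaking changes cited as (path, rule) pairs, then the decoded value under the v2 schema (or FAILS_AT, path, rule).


backward: COMPATIBLE []; decoded: {"audit": {"weight": 3.75, "height": 0.25, "version": 100}, "latitude": 0.25, "price": 3.75, "payload": 0x00, "phone": null}

the writer's type comes first in each Profile pair
backward analysis of Profile with v2 as reader and v1 as writer:
  audit: Audit -> Audit, writer required; from audit
  latitude: float32 -> float32, writer required; from latitude
  price: float64 -> float64, writer required; from price
  payload: bytes -> bytes, writer optional; from blob
  phone has no writer counterpart
  audit.weight: float64 -> float64, writer required; from audit.weight
  audit.height: float64 -> float64, writer optional; from audit.height
  audit.version has no writer counterpart
  nothing fires on Profile: backward is COMPATIBLE
migrating the Profile value to v2:
  audit.weight := 3.75
  audit.height := 0.25
  audit.version := 100 (absent -> default)
  latitude := 0.25
  price := 3.75
  payload := 0x00 (absent -> default)
  phone := null (absent, optional -> null)
  => decoded: {"audit": {"weight": 3.75, "height": 0.25, "version": 100}, "latitude": 0.25, "price": 3.75, "payload": 0x00, "phone": null}


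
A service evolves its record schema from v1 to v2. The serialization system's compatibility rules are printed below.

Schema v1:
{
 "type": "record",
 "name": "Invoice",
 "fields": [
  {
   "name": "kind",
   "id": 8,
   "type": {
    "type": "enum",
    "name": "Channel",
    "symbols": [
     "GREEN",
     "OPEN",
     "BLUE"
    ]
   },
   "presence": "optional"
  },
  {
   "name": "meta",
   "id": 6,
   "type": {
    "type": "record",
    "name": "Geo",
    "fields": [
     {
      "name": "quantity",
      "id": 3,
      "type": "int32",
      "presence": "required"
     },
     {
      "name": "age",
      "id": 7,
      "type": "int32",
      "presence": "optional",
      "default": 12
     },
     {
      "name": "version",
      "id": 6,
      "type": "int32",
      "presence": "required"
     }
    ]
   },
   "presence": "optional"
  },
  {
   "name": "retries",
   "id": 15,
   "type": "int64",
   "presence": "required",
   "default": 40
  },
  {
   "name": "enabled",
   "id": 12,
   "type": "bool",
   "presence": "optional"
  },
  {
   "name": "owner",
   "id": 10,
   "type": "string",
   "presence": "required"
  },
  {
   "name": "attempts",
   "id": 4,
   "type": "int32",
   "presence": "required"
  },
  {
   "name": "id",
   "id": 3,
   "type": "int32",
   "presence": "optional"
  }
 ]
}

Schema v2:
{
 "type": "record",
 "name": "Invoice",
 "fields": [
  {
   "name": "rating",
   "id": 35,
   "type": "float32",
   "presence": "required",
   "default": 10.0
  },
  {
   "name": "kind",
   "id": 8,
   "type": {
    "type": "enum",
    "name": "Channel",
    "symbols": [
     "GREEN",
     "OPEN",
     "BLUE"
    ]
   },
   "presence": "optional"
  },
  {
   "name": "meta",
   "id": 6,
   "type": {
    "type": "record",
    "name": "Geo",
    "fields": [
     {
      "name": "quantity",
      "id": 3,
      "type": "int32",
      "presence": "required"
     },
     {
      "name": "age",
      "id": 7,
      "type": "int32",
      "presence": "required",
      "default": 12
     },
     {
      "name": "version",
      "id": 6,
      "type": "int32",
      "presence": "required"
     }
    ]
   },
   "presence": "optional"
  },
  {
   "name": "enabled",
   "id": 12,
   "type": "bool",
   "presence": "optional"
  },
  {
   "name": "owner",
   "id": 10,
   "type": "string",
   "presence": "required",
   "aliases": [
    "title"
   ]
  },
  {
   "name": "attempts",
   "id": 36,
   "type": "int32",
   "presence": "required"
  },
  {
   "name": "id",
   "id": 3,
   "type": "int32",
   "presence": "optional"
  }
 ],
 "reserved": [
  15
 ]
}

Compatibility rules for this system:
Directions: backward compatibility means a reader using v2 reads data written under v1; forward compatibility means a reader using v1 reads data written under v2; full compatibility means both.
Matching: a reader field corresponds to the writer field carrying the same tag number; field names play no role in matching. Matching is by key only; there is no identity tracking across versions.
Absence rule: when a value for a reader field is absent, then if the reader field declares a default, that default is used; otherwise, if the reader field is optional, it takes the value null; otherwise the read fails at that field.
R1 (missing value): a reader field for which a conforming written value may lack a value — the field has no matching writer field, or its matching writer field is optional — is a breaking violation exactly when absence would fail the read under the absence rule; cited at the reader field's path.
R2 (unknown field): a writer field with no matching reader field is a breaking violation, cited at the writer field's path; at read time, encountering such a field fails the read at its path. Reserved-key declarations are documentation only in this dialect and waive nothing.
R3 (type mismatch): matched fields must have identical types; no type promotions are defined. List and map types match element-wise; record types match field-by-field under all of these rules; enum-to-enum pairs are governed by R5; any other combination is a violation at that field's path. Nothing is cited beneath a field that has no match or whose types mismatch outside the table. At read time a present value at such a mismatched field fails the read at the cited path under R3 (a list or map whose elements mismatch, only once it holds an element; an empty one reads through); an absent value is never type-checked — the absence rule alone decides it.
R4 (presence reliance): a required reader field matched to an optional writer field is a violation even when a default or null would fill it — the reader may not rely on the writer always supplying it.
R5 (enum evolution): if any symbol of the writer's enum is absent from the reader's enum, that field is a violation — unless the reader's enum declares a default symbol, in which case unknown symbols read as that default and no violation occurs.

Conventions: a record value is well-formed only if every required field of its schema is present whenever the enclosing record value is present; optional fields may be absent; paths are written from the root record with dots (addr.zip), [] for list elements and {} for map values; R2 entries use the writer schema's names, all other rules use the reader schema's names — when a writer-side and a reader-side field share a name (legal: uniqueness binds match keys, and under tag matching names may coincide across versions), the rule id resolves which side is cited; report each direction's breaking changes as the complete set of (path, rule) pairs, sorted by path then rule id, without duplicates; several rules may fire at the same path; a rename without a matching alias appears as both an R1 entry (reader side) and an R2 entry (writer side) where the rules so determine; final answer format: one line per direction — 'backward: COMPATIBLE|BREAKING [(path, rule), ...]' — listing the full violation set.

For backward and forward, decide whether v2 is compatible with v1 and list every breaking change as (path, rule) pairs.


in Invoice below, arrows point writer -> reader
backward pass over Invoice, reader schema v2, writer schema v1:
  rating: no writer-side match
  Channel -> Channel, writer optional: kind aligns to kind
  Geo -> Geo, writer optional: meta aligns to meta
  bool -> bool, writer optional: enabled aligns to enabled
  string -> string, writer required: owner aligns to owner
  attempts: no writer-side match
  int32 -> int32, writer optional: id aligns to id
  leftover writer field: retries
  leftover writer field: attempts
  int32 -> int32, writer required: meta.quantity aligns to meta.quantity
  int32 -> int32, writer optional: meta.age aligns to meta.age
  int32 -> int32, writer required: meta.version aligns to meta.version
  R1 fires at attempts
  R2 fires at attempts
  R4 fires at meta.age
  R2 fires at retries
  => 4 violation(s): backward is BREAKING for Invoice
forward pass over Invoice, reader schema v1, writer schema v2:
  Channel -> Channel, writer optional: kind aligns to kind
  Geo -> Geo, writer optional: meta aligns to meta
  retries: no writer-side match
  bool -> bool, writer optional: enabled aligns to enabled
  string -> string, writer required: owner aligns to owner
  attempts: no writer-side match
  int32 -> int32, writer optional: id aligns to id
  leftover writer field: rating
  leftover writer field: attempts
  int32 -> int32, writer required: meta.quantity aligns to meta.quantity
  int32 -> int32, writer required: meta.age aligns to meta.age
  int32 -> int32, writer required: meta.version aligns to meta.version
  R1 fires at attempts
  R2 fires at attempts
  R2 fires at rating
  => 3 violation(s): forward is BREAKING for Invoice

backward: BREAKING [(attempts, R1), (attempts, R2), (meta.age, R4), (retries, R2)]; forward: BREAKING [(attempts, R1), (attempts, R2), (rating, R2)]


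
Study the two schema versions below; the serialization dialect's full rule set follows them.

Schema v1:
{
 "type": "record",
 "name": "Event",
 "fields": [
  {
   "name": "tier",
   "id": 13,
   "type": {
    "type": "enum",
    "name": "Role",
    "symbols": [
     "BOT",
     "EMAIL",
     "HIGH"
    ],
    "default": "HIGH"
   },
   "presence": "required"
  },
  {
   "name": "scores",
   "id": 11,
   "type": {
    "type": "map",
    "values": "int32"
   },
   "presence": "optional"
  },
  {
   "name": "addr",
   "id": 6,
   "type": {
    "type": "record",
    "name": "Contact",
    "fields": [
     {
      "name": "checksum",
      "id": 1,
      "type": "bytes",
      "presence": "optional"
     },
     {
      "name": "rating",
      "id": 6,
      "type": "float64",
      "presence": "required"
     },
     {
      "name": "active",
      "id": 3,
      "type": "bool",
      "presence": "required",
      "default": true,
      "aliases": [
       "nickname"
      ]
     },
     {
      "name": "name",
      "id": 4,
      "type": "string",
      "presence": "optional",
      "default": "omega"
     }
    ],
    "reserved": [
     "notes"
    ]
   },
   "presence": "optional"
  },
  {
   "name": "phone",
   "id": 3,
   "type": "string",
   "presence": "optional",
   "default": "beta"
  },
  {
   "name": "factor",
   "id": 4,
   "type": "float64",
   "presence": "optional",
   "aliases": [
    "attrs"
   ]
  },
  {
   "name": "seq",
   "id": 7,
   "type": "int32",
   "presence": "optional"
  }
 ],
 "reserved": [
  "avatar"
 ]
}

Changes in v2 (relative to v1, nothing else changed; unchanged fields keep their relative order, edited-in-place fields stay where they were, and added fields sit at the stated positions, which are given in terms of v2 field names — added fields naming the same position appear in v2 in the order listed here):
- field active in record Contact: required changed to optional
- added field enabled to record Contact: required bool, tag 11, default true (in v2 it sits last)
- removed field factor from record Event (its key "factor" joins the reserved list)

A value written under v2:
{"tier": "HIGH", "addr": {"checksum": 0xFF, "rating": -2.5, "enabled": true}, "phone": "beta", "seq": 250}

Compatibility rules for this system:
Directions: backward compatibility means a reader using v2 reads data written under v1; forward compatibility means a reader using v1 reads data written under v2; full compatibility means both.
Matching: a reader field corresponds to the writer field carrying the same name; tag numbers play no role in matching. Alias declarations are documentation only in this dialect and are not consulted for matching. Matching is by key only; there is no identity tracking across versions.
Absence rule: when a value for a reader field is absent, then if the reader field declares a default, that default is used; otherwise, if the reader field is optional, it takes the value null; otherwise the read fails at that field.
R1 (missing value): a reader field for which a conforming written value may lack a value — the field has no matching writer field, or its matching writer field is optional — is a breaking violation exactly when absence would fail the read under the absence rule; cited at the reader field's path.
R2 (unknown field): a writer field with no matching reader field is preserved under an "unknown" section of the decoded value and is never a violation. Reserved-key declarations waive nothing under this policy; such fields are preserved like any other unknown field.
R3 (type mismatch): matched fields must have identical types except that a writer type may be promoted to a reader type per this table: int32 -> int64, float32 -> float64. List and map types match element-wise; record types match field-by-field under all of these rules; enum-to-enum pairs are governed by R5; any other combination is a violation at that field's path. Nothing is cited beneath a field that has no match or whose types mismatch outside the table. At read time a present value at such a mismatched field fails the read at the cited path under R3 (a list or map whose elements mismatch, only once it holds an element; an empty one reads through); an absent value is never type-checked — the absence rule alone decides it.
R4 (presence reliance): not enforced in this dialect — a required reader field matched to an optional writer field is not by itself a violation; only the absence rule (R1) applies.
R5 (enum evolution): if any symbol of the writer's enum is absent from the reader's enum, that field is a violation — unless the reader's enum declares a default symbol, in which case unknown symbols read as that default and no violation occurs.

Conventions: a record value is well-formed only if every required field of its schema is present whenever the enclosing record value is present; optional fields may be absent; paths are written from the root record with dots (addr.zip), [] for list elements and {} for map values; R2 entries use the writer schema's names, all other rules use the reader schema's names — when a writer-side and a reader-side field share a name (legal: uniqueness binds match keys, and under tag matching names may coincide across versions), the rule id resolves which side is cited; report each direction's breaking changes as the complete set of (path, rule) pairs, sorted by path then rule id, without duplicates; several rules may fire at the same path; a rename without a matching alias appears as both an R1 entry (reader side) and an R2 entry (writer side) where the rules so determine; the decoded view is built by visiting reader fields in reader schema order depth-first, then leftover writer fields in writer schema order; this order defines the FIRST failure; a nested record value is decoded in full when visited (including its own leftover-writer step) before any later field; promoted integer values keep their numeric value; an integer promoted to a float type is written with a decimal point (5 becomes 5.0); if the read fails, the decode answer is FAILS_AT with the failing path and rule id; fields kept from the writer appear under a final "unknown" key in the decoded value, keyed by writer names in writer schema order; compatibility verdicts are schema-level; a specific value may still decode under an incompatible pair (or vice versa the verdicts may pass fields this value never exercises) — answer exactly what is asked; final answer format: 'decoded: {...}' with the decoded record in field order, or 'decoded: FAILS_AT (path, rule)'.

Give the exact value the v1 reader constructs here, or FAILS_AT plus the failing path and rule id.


decoded: {"tier": "HIGH", "scores": null, "addr": {"checksum": 0xFF, "rating": -2.5, "active": true, "name": "omega", "unknown": {"enabled": true}}, "phone": "beta", "factor": null, "seq": 250}

arrows below run writer -> reader for Event
decode (reader v1):
  tier := "HIGH"
  scores := null (absent, optional -> null)
  addr.checksum := 0xFF
  addr.rating := -2.5
  addr.active := true (absent -> default)
  addr.name := "omega" (absent -> default)
  writer addr.enabled: kept under "unknown"
  phone := "beta"
  factor := null (absent, optional -> null)
  seq := 250
  => decoded: {"tier": "HIGH", "scores": null, "addr": {"checksum": 0xFF, "rating": -2.5, "active": true, "name": "omega", "unknown": {"enabled": true}}, "phone": "beta", "factor": null, "seq": 250}
the rest of the Event diff is inert for this question:
  field active in record Contact: required changed to optional -> triggers nothing under the printed rules; the Event answer is the same either way
  removed field factor from record Event (its key "factor" joins the reserved list) -> triggers nothing under the printed rules; the Event answer is the same either way
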